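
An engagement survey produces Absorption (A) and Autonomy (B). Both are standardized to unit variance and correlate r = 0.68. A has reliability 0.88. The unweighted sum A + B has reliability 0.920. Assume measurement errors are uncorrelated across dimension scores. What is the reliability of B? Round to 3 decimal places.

Var(A+B) = 2 + 2·0.68 = 3.360.
True-score variance = ρ_A + ρ_B + 2·0.68, so 0.920 = (0.88 + ρ_B + 1.36) / 3.360.
ρ_B = 0.920·3.360 − 0.88 − 1.36 = 0.851.

0.851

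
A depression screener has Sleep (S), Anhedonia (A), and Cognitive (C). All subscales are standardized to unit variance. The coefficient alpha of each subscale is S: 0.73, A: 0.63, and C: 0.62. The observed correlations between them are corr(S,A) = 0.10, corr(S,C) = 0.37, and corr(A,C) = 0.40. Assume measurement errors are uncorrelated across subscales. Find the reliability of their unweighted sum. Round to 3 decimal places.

Var(S+A+C) = 3 + 2·[0.10 + 0.37 + 0.40] = 3 + 1.74 = 4.74.
Because errors are independent across components, Cov(Tᵢ,Tⱼ) = Cov(Xᵢ,Xⱼ); the off-diagonal part of the true-score variance is the same as above.
True-score variance = [0.73 + 0.63 + 0.62] + 1.74 = 1.98 + 1.74 = 3.72.
Reliability = 3.72 / 4.74 = 0.785.

0.785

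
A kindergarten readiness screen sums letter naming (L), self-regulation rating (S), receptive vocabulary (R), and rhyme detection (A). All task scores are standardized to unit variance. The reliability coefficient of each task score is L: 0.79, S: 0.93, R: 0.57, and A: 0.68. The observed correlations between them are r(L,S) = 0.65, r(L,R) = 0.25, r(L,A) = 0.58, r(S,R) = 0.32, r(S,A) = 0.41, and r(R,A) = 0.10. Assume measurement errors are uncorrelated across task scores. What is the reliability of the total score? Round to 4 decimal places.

0.8805

Var(L+S+R+A) = 4 + 2·[0.65 + 0.25 + 0.58 + 0.32 + 0.41 + 0.10] = 4 + 4.62 = 8.62.
Because errors are independent across components, Cov(Tᵢ,Tⱼ) = Cov(Xᵢ,Xⱼ); the off-diagonal part of the true-score variance is the same as above.
True-score variance = [0.79 + 0.93 + 0.57 + 0.68] + 4.62 = 2.97 + 4.62 = 7.59.
Reliability = 7.59 / 8.62 = 0.8805.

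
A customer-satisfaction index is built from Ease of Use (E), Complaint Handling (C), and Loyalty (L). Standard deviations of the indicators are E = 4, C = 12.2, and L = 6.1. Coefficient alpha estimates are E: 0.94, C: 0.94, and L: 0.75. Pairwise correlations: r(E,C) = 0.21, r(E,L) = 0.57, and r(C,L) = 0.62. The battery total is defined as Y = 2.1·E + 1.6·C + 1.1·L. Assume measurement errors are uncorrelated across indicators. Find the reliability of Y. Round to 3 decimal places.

Var(Y) = 2.1²·4² + 1.6²·12.2² + 1.1²·6.1² + 2·[3.36·4·12.2·0.21 + 2.31·4·6.1·0.57 + 1.76·12.2·6.1·0.62] = 496.614 + 295.536 = 792.15.
Under uncorrelated errors the observed covariances equal the true-score covariances, so only the own-variance terms attenuate.
True-score variance = [2.1²·4²·0.94 + 1.6²·12.2²·0.94 + 1.1²·6.1²·0.75] + 295.536 = 458.263 + 295.536 = 753.799.
Reliability = 753.799 / 792.15 = 0.952.

0.952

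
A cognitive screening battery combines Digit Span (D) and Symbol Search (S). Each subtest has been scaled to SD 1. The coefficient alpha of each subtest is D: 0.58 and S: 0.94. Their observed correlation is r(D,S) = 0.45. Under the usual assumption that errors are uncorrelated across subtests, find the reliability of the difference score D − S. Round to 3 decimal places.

0.564

Var(D−S) = 1 + 1 − 2·0.45 = 2 − 0.9 = 1.1.
Because errors are independent across components, Cov(Tᵢ,Tⱼ) = Cov(Xᵢ,Xⱼ); the off-diagonal part of the true-score variance is the same as above.
True-score variance = [0.58 + 0.94] − 0.9 = 1.52 − 0.9 = 0.62.
Reliability = 0.62 / 1.1 = 0.564.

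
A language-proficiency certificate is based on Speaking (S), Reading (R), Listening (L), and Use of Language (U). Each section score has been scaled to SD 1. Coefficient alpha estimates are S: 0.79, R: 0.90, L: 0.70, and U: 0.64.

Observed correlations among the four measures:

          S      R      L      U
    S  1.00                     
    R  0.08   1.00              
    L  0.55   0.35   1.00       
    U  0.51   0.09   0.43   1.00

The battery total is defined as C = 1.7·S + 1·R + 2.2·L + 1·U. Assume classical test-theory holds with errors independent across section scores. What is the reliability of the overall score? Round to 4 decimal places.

0.8706

Var(C) = 1.7² + 1 + 2.2² + 1 + 2·[1.7·0.08 + 3.74·0.55 + 1.7·0.51 + 2.2·0.35 + 0.09 + 2.2·0.43] = 9.73 + 9.732 = 19.462.
Because errors are independent across components, Cov(Tᵢ,Tⱼ) = Cov(Xᵢ,Xⱼ); the off-diagonal part of the true-score variance is the same as above.
True-score variance = [1.7²·0.79 + 0.90 + 2.2²·0.70 + 0.64] + 9.732 = 7.2111 + 9.732 = 16.9431.
Reliability = 16.9431 / 19.462 = 0.8706.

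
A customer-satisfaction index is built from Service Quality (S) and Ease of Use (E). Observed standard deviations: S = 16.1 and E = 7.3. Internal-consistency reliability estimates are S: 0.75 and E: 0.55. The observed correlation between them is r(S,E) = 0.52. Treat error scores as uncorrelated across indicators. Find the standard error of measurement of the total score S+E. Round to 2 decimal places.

Var(total) = 312.5 + 122.231 = 434.731.
True-score variance = 223.717 + 122.231 = 345.948, so reliability = 0.7958.
Error variance = 434.731 − 345.948 = 88.783; SEM = √88.783 = 9.42.

9.42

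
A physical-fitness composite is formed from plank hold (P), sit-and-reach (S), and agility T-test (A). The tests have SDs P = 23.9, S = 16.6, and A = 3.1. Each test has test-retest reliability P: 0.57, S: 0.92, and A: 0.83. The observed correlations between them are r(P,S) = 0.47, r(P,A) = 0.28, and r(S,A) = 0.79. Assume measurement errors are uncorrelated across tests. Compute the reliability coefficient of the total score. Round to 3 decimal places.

0.801

Var(P+S+A) = 23.9² + 16.6² + 3.1² + 2·[23.9·16.6·0.47 + 23.9·3.1·0.28 + 16.6·3.1·0.79] = 856.38 + 495.733 = 1352.11.
Under uncorrelated errors the observed covariances equal the true-score covariances, so only the own-variance terms attenuate.
True-score variance = [23.9²·0.57 + 16.6²·0.92 + 3.1²·0.83] + 495.733 = 587.081 + 495.733 = 1082.81.
Reliability = 1082.81 / 1352.11 = 0.801.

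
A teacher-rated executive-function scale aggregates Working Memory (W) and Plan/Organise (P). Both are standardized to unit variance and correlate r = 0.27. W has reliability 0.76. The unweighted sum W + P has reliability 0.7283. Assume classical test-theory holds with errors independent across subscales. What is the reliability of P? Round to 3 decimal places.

0.550

Var(W+P) = 2 + 2·0.27 = 2.540.
True-score variance = ρ_W + ρ_P + 2·0.27, so 0.7283 = (0.76 + ρ_P + 0.54) / 2.540.
ρ_P = 0.7283·2.540 − 0.76 − 0.54 = 0.550.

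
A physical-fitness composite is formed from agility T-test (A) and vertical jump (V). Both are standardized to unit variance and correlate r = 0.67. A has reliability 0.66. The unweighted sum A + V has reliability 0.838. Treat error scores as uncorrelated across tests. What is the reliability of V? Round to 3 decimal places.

0.799

Var(A+V) = 2 + 2·0.67 = 3.340.
True-score variance = ρ_A + ρ_V + 2·0.67, so 0.838 = (0.66 + ρ_V + 1.34) / 3.340.
ρ_V = 0.838·3.340 − 0.66 − 1.34 = 0.799.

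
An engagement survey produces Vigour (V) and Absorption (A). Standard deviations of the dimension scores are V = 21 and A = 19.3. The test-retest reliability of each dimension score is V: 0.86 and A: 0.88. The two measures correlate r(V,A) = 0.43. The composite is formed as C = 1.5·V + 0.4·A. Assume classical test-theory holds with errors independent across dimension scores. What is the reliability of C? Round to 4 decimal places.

Var(C) = 1.5²·21² + 0.4²·19.3² + 2·[0.6·21·19.3·0.43] = 1051.85 + 209.135 = 1260.98.
Under uncorrelated errors the observed covariances equal the true-score covariances, so only the own-variance terms attenuate.
True-score variance = [1.5²·21²·0.86 + 0.4²·19.3²·0.88] + 209.135 = 905.782 + 209.135 = 1114.92.
Reliability = 1114.92 / 1260.98 = 0.8842.

0.8842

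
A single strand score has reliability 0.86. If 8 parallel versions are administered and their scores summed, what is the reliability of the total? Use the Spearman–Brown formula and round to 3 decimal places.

ρ_k = kρ / (1 + (k−1)ρ) = 8·0.86 / (1 + 7·0.86) = 6.880 / 7.020 = 0.980.

0.980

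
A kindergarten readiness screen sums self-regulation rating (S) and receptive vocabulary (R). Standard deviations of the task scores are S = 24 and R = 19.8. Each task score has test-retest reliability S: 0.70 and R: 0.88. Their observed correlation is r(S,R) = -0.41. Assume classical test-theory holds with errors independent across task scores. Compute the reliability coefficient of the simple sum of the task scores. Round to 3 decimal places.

0.620

Var(S+R) = 24² + 19.8² + 2·[24·19.8·(-0.41)] = 968.04 − 389.664 = 578.376.
Under uncorrelated errors the observed covariances equal the true-score covariances, so only the own-variance terms attenuate.
True-score variance = [24²·0.70 + 19.8²·0.88] − 389.664 = 748.195 − 389.664 = 358.531.
Reliability = 358.531 / 578.376 = 0.620.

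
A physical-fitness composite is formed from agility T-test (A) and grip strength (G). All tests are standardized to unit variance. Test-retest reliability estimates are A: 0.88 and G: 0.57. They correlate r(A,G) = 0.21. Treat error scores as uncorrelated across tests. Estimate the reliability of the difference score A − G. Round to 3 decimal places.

Var(A−G) = 1 + 1 − 2·0.21 = 2 − 0.42 = 1.58.
With uncorrelated errors the cross-covariances are all true-score covariance, so they carry over unchanged; only the diagonal terms shrink to ρᵢσᵢ².
True-score variance = [0.88 + 0.57] − 0.42 = 1.45 − 0.42 = 1.03.
Reliability = 1.03 / 1.58 = 0.652.

0.652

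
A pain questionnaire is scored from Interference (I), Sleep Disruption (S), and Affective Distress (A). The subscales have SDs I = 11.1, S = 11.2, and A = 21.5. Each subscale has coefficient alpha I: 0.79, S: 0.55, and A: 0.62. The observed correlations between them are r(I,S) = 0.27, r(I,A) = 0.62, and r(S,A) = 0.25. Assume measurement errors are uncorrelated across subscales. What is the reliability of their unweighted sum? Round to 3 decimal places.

0.784

Var(I+S+A) = 11.1² + 11.2² + 21.5² + 2·[11.1·11.2·0.27 + 11.1·21.5·0.62 + 11.2·21.5·0.25] = 710.9 + 483.459 = 1194.36.
Under uncorrelated errors the observed covariances equal the true-score covariances, so only the own-variance terms attenuate.
True-score variance = [11.1²·0.79 + 11.2²·0.55 + 21.5²·0.62] + 483.459 = 452.923 + 483.459 = 936.382.
Reliability = 936.382 / 1194.36 = 0.784.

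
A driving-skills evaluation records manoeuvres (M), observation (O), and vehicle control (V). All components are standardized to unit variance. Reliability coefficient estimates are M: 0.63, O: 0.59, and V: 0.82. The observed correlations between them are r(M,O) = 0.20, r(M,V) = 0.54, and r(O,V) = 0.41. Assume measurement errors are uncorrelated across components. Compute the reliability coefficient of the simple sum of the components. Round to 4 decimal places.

0.8189

Var(M+O+V) = 3 + 2·[0.20 + 0.54 + 0.41] = 3 + 2.3 = 5.3.
Under uncorrelated errors the observed covariances equal the true-score covariances, so only the own-variance terms attenuate.
True-score variance = [0.63 + 0.59 + 0.82] + 2.3 = 2.04 + 2.3 = 4.34.
Reliability = 4.34 / 5.3 = 0.8189.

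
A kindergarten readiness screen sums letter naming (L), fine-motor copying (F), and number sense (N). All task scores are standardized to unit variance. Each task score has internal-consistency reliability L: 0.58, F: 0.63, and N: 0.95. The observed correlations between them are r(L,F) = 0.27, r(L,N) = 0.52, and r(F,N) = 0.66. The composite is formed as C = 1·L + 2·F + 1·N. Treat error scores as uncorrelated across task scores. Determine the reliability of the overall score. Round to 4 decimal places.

Var(C) = 1 + 2² + 1 + 2·[2·0.27 + 0.52 + 2·0.66] = 6 + 4.76 = 10.76.
Because errors are independent across components, Cov(Tᵢ,Tⱼ) = Cov(Xᵢ,Xⱼ); the off-diagonal part of the true-score variance is the same as above.
True-score variance = [0.58 + 2²·0.63 + 0.95] + 4.76 = 4.05 + 4.76 = 8.81.
Reliability = 8.81 / 10.76 = 0.8188.

0.8188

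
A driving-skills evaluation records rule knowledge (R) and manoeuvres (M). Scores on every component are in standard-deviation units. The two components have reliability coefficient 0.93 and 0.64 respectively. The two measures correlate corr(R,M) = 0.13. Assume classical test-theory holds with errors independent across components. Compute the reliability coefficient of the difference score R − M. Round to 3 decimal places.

0.753

Var(R−M) = 1 + 1 − 2·0.13 = 2 − 0.26 = 1.74.
With uncorrelated errors the cross-covariances are all true-score covariance, so they carry over unchanged; only the diagonal terms shrink to ρᵢσᵢ².
True-score variance = [0.93 + 0.64] − 0.26 = 1.57 − 0.26 = 1.31.
Reliability = 1.31 / 1.74 = 0.753.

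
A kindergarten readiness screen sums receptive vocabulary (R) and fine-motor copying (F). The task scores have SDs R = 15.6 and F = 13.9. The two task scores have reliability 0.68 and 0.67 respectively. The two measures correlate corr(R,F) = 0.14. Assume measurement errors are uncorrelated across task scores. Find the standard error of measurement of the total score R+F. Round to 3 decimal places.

11.901

Var(total) = 436.57 + 60.7152 = 497.285.
True-score variance = 294.936 + 60.7152 = 355.651, so reliability = 0.7152.
Error variance = 497.285 − 355.651 = 141.635; SEM = √141.635 = 11.901.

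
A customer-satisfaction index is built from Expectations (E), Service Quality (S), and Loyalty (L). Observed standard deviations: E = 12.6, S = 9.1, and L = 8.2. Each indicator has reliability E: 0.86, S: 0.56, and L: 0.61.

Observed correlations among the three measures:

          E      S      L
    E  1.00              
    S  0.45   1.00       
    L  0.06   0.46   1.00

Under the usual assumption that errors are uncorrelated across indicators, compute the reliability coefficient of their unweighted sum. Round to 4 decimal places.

0.8278

Var(E+S+L) = 12.6² + 9.1² + 8.2² + 2·[12.6·9.1·0.45 + 12.6·8.2·0.06 + 9.1·8.2·0.46] = 308.81 + 184.243 = 493.053.
With uncorrelated errors the cross-covariances are all true-score covariance, so they carry over unchanged; only the diagonal terms shrink to ρᵢσᵢ².
True-score variance = [12.6²·0.86 + 9.1²·0.56 + 8.2²·0.61] + 184.243 = 223.924 + 184.243 = 408.166.
Reliability = 408.166 / 493.053 = 0.8278.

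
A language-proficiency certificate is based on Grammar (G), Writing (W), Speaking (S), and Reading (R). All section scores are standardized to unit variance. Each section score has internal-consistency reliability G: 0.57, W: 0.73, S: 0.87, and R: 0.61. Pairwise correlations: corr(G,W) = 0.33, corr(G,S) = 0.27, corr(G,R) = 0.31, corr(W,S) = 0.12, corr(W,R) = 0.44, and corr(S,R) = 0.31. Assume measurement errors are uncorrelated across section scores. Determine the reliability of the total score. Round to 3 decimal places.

0.839

Var(G+W+S+R) = 4 + 2·[0.33 + 0.27 + 0.31 + 0.12 + 0.44 + 0.31] = 4 + 3.56 = 7.56.
With uncorrelated errors the cross-covariances are all true-score covariance, so they carry over unchanged; only the diagonal terms shrink to ρᵢσᵢ².
True-score variance = [0.57 + 0.73 + 0.87 + 0.61] + 3.56 = 2.78 + 3.56 = 6.34.
Reliability = 6.34 / 7.56 = 0.839.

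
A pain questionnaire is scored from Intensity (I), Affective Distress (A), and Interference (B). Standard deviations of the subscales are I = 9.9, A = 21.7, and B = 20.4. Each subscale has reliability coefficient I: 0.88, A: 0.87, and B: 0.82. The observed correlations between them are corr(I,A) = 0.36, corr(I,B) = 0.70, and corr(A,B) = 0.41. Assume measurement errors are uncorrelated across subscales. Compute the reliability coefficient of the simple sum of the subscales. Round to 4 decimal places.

Var(I+A+B) = 9.9² + 21.7² + 20.4² + 2·[9.9·21.7·0.36 + 9.9·20.4·0.70 + 21.7·20.4·0.41] = 985.06 + 800.419 = 1785.48.
With uncorrelated errors the cross-covariances are all true-score covariance, so they carry over unchanged; only the diagonal terms shrink to ρᵢσᵢ².
True-score variance = [9.9²·0.88 + 21.7²·0.87 + 20.4²·0.82] + 800.419 = 837.174 + 800.419 = 1637.59.
Reliability = 1637.59 / 1785.48 = 0.9172.

0.9172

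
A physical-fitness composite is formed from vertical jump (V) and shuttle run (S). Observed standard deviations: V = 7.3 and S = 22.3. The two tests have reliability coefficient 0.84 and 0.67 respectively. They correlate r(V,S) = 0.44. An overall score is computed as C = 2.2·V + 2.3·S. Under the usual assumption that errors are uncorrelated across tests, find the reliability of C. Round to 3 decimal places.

Var(C) = 2.2²·7.3² + 2.3²·22.3² + 2·[5.06·7.3·22.3·0.44] = 2888.59 + 724.871 = 3613.46.
With uncorrelated errors the cross-covariances are all true-score covariance, so they carry over unchanged; only the diagonal terms shrink to ρᵢσᵢ².
True-score variance = [2.2²·7.3²·0.84 + 2.3²·22.3²·0.67] + 724.871 = 1979.2 + 724.871 = 2704.07.
Reliability = 2704.07 / 3613.46 = 0.748.

0.748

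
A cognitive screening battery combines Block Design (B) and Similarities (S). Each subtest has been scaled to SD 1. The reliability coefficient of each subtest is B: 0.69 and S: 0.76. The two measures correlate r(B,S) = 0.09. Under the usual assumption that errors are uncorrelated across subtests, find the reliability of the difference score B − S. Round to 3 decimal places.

0.698

Var(B−S) = 1 + 1 − 2·0.09 = 2 − 0.18 = 1.82.
With uncorrelated errors the cross-covariances are all true-score covariance, so they carry over unchanged; only the diagonal terms shrink to ρᵢσᵢ².
True-score variance = [0.69 + 0.76] − 0.18 = 1.45 − 0.18 = 1.27.
Reliability = 1.27 / 1.82 = 0.698.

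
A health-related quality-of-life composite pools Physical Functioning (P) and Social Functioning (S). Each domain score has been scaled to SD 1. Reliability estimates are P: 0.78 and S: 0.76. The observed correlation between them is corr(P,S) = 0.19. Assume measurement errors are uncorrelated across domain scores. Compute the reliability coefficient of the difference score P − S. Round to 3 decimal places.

0.716

Var(P−S) = 1 + 1 − 2·0.19 = 2 − 0.38 = 1.62.
Under uncorrelated errors the observed covariances equal the true-score covariances, so only the own-variance terms attenuate.
True-score variance = [0.78 + 0.76] − 0.38 = 1.54 − 0.38 = 1.16.
Reliability = 1.16 / 1.62 = 0.716.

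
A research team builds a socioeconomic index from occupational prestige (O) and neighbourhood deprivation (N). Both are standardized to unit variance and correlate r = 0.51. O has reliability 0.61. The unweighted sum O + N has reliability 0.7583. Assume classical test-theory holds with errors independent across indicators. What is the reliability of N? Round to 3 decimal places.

0.660

Var(O+N) = 2 + 2·0.51 = 3.020.
True-score variance = ρ_O + ρ_N + 2·0.51, so 0.7583 = (0.61 + ρ_N + 1.02) / 3.020.
ρ_N = 0.7583·3.020 − 0.61 − 1.02 = 0.660.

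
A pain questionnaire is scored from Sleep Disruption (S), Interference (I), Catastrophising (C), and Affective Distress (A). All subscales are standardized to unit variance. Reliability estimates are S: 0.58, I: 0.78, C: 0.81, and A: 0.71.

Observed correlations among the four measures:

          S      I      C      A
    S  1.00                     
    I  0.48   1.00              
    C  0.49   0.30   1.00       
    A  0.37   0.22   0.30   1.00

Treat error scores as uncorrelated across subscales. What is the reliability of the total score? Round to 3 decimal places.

0.865

Var(S+I+C+A) = 4 + 2·[0.48 + 0.49 + 0.37 + 0.30 + 0.22 + 0.30] = 4 + 4.32 = 8.32.
Because errors are independent across components, Cov(Tᵢ,Tⱼ) = Cov(Xᵢ,Xⱼ); the off-diagonal part of the true-score variance is the same as above.
True-score variance = [0.58 + 0.78 + 0.81 + 0.71] + 4.32 = 2.88 + 4.32 = 7.2.
Reliability = 7.2 / 8.32 = 0.865.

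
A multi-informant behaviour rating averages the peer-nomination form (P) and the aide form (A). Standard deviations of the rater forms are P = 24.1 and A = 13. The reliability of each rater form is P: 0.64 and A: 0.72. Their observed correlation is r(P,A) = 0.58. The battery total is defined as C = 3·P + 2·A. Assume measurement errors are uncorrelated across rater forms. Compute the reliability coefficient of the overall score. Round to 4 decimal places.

0.7438

Var(C) = 3²·24.1² + 2²·13² + 2·[6·24.1·13·0.58] = 5903.29 + 2180.57 = 8083.86.
With uncorrelated errors the cross-covariances are all true-score covariance, so they carry over unchanged; only the diagonal terms shrink to ρᵢσᵢ².
True-score variance = [3²·24.1²·0.64 + 2²·13²·0.72] + 2180.57 = 3832.19 + 2180.57 = 6012.75.
Reliability = 6012.75 / 8083.86 = 0.7438.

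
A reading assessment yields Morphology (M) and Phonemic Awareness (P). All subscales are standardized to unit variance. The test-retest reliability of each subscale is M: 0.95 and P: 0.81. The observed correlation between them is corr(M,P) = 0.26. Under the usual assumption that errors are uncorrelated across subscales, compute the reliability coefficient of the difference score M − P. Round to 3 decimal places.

Var(M−P) = 1 + 1 − 2·0.26 = 2 − 0.52 = 1.48.
Because errors are independent across components, Cov(Tᵢ,Tⱼ) = Cov(Xᵢ,Xⱼ); the off-diagonal part of the true-score variance is the same as above.
True-score variance = [0.95 + 0.81] − 0.52 = 1.76 − 0.52 = 1.24.
Reliability = 1.24 / 1.48 = 0.838.

0.838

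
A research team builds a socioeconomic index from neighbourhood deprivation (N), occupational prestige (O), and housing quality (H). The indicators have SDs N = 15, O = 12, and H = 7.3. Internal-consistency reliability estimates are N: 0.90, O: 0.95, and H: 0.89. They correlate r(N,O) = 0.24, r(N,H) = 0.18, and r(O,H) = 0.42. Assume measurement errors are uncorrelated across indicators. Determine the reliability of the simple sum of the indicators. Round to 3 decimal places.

0.943

Var(N+O+H) = 15² + 12² + 7.3² + 2·[15·12·0.24 + 15·7.3·0.18 + 12·7.3·0.42] = 422.29 + 199.404 = 621.694.
With uncorrelated errors the cross-covariances are all true-score covariance, so they carry over unchanged; only the diagonal terms shrink to ρᵢσᵢ².
True-score variance = [15²·0.90 + 12²·0.95 + 7.3²·0.89] + 199.404 = 386.728 + 199.404 = 586.132.
Reliability = 586.132 / 621.694 = 0.943.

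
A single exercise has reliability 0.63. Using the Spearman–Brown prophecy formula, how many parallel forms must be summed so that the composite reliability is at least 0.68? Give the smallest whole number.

k ≥ ρ*(1−ρ₁)/(ρ₁(1−ρ*)) = 0.68·0.37 / (0.63·0.32) = 1.248.
Smallest integer k = 2.

2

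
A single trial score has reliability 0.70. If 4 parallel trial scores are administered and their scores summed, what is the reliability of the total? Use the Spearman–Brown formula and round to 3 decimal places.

0.903

ρ_k = kρ / (1 + (k−1)ρ) = 4·0.70 / (1 + 3·0.70) = 2.800 / 3.100 = 0.903.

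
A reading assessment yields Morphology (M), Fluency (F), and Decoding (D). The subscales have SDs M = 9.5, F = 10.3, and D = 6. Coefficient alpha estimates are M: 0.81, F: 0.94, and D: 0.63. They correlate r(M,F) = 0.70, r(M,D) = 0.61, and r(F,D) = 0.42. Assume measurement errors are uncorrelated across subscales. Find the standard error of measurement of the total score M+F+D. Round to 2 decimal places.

6.07

Var(total) = 232.34 + 258.442 = 490.782.
True-score variance = 195.507 + 258.442 = 453.949, so reliability = 0.9250.
Error variance = 490.782 − 453.949 = 36.8329; SEM = √36.8329 = 6.07.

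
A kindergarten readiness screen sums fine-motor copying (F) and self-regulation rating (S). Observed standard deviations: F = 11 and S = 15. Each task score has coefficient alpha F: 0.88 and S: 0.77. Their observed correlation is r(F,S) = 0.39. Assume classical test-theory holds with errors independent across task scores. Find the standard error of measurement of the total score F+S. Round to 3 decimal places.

8.141

Var(total) = 346 + 128.7 = 474.7.
True-score variance = 279.73 + 128.7 = 408.43, so reliability = 0.8604.
Error variance = 474.7 − 408.43 = 66.27; SEM = √66.27 = 8.141.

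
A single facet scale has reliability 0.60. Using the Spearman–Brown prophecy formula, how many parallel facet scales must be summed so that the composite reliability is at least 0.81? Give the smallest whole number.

3

k ≥ ρ*(1−ρ₁)/(ρ₁(1−ρ*)) = 0.81·0.40 / (0.60·0.19) = 2.842.
Smallest integer k = 3.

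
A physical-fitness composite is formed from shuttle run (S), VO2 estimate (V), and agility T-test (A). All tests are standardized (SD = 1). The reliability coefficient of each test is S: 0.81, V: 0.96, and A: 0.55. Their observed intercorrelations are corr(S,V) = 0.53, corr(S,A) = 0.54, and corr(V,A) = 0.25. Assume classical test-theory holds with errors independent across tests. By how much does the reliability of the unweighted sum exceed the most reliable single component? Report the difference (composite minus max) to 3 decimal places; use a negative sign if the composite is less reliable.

Var(sum) = 3 + 2.64 = 5.64; true-score variance = 2.32 + 2.64 = 4.96; composite reliability = 0.8794.
Max component reliability = 0.9600.
Difference = 0.8794 − 0.9600 = -0.081.

-0.081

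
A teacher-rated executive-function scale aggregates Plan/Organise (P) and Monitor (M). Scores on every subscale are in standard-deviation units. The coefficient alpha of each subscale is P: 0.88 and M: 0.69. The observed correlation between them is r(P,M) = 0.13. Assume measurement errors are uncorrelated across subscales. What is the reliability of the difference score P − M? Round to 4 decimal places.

Var(P−M) = 1 + 1 − 2·0.13 = 2 − 0.26 = 1.74.
With uncorrelated errors the cross-covariances are all true-score covariance, so they carry over unchanged; only the diagonal terms shrink to ρᵢσᵢ².
True-score variance = [0.88 + 0.69] − 0.26 = 1.57 − 0.26 = 1.31.
Reliability = 1.31 / 1.74 = 0.7529.

0.7529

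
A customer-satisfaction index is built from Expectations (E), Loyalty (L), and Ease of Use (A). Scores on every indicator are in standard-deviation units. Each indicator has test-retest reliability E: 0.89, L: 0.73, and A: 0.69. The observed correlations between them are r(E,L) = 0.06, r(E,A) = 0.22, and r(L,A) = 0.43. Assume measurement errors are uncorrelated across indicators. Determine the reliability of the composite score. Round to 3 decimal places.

0.844

Var(E+L+A) = 3 + 2·[0.06 + 0.22 + 0.43] = 3 + 1.42 = 4.42.
Because errors are independent across components, Cov(Tᵢ,Tⱼ) = Cov(Xᵢ,Xⱼ); the off-diagonal part of the true-score variance is the same as above.
True-score variance = [0.89 + 0.73 + 0.69] + 1.42 = 2.31 + 1.42 = 3.73.
Reliability = 3.73 / 4.42 = 0.844.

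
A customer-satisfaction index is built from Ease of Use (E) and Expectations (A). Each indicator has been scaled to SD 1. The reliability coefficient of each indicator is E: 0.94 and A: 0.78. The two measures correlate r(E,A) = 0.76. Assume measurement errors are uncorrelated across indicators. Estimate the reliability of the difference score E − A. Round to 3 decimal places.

Var(E−A) = 1 + 1 − 2·0.76 = 2 − 1.52 = 0.48.
Under uncorrelated errors the observed covariances equal the true-score covariances, so only the own-variance terms attenuate.
True-score variance = [0.94 + 0.78] − 1.52 = 1.72 − 1.52 = 0.2.
Reliability = 0.2 / 0.48 = 0.417.

0.417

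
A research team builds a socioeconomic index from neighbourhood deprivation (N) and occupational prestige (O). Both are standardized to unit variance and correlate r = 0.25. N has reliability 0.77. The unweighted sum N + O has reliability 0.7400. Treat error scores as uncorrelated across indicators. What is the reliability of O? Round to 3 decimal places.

0.580

Var(N+O) = 2 + 2·0.25 = 2.500.
True-score variance = ρ_N + ρ_O + 2·0.25, so 0.7400 = (0.77 + ρ_O + 0.50) / 2.500.
ρ_O = 0.7400·2.500 − 0.77 − 0.50 = 0.580.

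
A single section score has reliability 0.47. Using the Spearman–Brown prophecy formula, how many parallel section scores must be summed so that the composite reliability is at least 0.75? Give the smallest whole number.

4

k ≥ ρ*(1−ρ₁)/(ρ₁(1−ρ*)) = 0.75·0.53 / (0.47·0.25) = 3.383.
Smallest integer k = 4.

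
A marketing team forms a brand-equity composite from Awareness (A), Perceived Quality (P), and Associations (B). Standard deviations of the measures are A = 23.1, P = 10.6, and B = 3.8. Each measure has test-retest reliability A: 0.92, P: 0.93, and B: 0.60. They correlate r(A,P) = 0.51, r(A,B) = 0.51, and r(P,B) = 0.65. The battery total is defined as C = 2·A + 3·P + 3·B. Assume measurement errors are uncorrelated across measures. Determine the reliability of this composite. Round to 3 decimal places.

Var(C) = 2²·23.1² + 3²·10.6² + 3²·3.8² + 2·[6·23.1·10.6·0.51 + 6·23.1·3.8·0.51 + 9·10.6·3.8·0.65] = 3275.64 + 2507.03 = 5782.67.
Because errors are independent across components, Cov(Tᵢ,Tⱼ) = Cov(Xᵢ,Xⱼ); the off-diagonal part of the true-score variance is the same as above.
True-score variance = [2²·23.1²·0.92 + 3²·10.6²·0.93 + 3²·3.8²·0.60] + 2507.03 = 2982.11 + 2507.03 = 5489.15.
Reliability = 5489.15 / 5782.67 = 0.949.

0.949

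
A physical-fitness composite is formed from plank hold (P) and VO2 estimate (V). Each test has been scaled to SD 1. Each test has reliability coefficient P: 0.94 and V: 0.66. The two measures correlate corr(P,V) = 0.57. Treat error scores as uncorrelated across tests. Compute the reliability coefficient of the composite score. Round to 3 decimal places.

0.873

Var(P+V) = 2 + 2·[0.57] = 2 + 1.14 = 3.14.
With uncorrelated errors the cross-covariances are all true-score covariance, so they carry over unchanged; only the diagonal terms shrink to ρᵢσᵢ².
True-score variance = [0.94 + 0.66] + 1.14 = 1.6 + 1.14 = 2.74.
Reliability = 2.74 / 3.14 = 0.873.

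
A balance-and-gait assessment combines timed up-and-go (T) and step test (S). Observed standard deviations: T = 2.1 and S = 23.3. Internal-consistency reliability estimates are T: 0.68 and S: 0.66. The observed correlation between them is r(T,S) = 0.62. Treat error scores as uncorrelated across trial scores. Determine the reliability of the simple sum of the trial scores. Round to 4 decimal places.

Var(T+S) = 2.1² + 23.3² + 2·[2.1·23.3·0.62] = 547.3 + 60.6732 = 607.973.
Under uncorrelated errors the observed covariances equal the true-score covariances, so only the own-variance terms attenuate.
True-score variance = [2.1²·0.68 + 23.3²·0.66] + 60.6732 = 361.306 + 60.6732 = 421.979.
Reliability = 421.979 / 607.973 = 0.6941.

0.6941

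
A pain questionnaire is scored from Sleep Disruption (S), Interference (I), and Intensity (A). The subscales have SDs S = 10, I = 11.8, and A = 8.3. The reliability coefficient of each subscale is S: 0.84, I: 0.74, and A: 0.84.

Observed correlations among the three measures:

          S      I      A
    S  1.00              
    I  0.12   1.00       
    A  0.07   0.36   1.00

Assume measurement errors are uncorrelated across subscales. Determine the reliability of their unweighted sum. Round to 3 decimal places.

Var(S+I+A) = 10² + 11.8² + 8.3² + 2·[10·11.8·0.12 + 10·8.3·0.07 + 11.8·8.3·0.36] = 308.13 + 110.457 = 418.587.
Because errors are independent across components, Cov(Tᵢ,Tⱼ) = Cov(Xᵢ,Xⱼ); the off-diagonal part of the true-score variance is the same as above.
True-score variance = [10²·0.84 + 11.8²·0.74 + 8.3²·0.84] + 110.457 = 244.905 + 110.457 = 355.362.
Reliability = 355.362 / 418.587 = 0.849.

0.849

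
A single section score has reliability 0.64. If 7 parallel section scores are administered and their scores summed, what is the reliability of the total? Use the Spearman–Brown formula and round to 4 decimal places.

0.9256

ρ_k = kρ / (1 + (k−1)ρ) = 7·0.64 / (1 + 6·0.64) = 4.480 / 4.840 = 0.9256.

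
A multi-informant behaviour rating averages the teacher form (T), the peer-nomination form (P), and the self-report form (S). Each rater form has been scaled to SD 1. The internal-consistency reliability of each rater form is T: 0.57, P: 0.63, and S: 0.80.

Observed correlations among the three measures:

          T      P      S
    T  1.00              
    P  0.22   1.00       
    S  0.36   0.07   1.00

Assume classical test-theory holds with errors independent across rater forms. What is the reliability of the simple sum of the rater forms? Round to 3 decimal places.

0.767

Var(T+P+S) = 3 + 2·[0.22 + 0.36 + 0.07] = 3 + 1.3 = 4.3.
Because errors are independent across components, Cov(Tᵢ,Tⱼ) = Cov(Xᵢ,Xⱼ); the off-diagonal part of the true-score variance is the same as above.
True-score variance = [0.57 + 0.63 + 0.80] + 1.3 = 2 + 1.3 = 3.3.
Reliability = 3.3 / 4.3 = 0.767.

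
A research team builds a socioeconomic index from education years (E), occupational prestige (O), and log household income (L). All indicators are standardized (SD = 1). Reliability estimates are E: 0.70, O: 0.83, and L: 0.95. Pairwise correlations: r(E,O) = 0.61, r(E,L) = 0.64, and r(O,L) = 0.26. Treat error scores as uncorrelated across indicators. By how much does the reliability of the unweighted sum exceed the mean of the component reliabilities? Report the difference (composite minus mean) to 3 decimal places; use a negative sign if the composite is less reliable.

0.087

Var(sum) = 3 + 3.02 = 6.02; true-score variance = 2.48 + 3.02 = 5.5; composite reliability = 0.9136.
Mean component reliability = 0.8267.
Difference = 0.9136 − 0.8267 = 0.087.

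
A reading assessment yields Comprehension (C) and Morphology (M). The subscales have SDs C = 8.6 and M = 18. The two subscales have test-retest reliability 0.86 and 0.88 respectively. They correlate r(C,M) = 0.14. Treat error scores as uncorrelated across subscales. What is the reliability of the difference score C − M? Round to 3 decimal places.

0.861

Var(C−M) = 8.6² + 18² − 2·8.6·18·0.14 = 397.96 − 43.344 = 354.616.
Under uncorrelated errors the observed covariances equal the true-score covariances, so only the own-variance terms attenuate.
True-score variance = [8.6²·0.86 + 18²·0.88] − 43.344 = 348.726 − 43.344 = 305.382.
Reliability = 305.382 / 354.616 = 0.861.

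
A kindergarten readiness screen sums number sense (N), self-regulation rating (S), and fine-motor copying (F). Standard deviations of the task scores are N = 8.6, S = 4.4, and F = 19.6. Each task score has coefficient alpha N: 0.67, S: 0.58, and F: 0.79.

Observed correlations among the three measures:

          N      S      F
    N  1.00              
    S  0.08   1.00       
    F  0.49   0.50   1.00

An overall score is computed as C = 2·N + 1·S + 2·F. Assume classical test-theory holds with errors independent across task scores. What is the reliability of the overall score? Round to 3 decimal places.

0.841

Var(C) = 2²·8.6² + 4.4² + 2²·19.6² + 2·[2·8.6·4.4·0.08 + 4·8.6·19.6·0.49 + 2·4.4·19.6·0.50] = 1851.84 + 845.344 = 2697.18.
Under uncorrelated errors the observed covariances equal the true-score covariances, so only the own-variance terms attenuate.
True-score variance = [2²·8.6²·0.67 + 4.4²·0.58 + 2²·19.6²·0.79] + 845.344 = 1423.39 + 845.344 = 2268.73.
Reliability = 2268.73 / 2697.18 = 0.841.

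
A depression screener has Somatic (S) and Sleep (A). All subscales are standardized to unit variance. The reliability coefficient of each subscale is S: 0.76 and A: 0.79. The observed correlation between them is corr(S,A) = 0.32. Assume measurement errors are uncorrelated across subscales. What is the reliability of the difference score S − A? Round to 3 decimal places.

Var(S−A) = 1 + 1 − 2·0.32 = 2 − 0.64 = 1.36.
With uncorrelated errors the cross-covariances are all true-score covariance, so they carry over unchanged; only the diagonal terms shrink to ρᵢσᵢ².
True-score variance = [0.76 + 0.79] − 0.64 = 1.55 − 0.64 = 0.91.
Reliability = 0.91 / 1.36 = 0.669.

0.669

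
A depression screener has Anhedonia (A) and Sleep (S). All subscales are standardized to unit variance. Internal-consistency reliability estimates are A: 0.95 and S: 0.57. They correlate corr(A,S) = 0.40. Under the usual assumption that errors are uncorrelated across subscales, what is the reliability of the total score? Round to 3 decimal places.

Var(A+S) = 2 + 2·[0.40] = 2 + 0.8 = 2.8.
With uncorrelated errors the cross-covariances are all true-score covariance, so they carry over unchanged; only the diagonal terms shrink to ρᵢσᵢ².
True-score variance = [0.95 + 0.57] + 0.8 = 1.52 + 0.8 = 2.32.
Reliability = 2.32 / 2.8 = 0.829.

0.829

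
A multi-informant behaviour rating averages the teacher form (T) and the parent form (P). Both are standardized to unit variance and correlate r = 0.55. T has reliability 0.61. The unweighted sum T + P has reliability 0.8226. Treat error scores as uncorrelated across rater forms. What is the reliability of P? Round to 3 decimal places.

0.840

Var(T+P) = 2 + 2·0.55 = 3.100.
True-score variance = ρ_T + ρ_P + 2·0.55, so 0.8226 = (0.61 + ρ_P + 1.10) / 3.100.
ρ_P = 0.8226·3.100 − 0.61 − 1.10 = 0.840.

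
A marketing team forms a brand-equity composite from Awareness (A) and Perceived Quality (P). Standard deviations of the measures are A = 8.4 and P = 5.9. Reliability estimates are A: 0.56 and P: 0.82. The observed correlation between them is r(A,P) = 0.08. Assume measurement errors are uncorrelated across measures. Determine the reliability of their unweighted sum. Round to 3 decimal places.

0.671

Var(A+P) = 8.4² + 5.9² + 2·[8.4·5.9·0.08] = 105.37 + 7.9296 = 113.3.
Under uncorrelated errors the observed covariances equal the true-score covariances, so only the own-variance terms attenuate.
True-score variance = [8.4²·0.56 + 5.9²·0.82] + 7.9296 = 68.0578 + 7.9296 = 75.9874.
Reliability = 75.9874 / 113.3 = 0.671.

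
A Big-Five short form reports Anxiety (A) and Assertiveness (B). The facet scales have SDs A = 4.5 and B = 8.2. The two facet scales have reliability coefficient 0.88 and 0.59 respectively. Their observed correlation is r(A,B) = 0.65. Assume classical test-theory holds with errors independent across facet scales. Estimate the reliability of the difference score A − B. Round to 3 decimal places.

0.241

Var(A−B) = 4.5² + 8.2² − 2·4.5·8.2·0.65 = 87.49 − 47.97 = 39.52.
Under uncorrelated errors the observed covariances equal the true-score covariances, so only the own-variance terms attenuate.
True-score variance = [4.5²·0.88 + 8.2²·0.59] − 47.97 = 57.4916 − 47.97 = 9.5216.
Reliability = 9.5216 / 39.52 = 0.241.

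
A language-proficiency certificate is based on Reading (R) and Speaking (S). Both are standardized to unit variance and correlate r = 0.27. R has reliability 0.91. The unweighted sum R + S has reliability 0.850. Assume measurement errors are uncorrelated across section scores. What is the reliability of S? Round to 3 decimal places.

0.709

Var(R+S) = 2 + 2·0.27 = 2.540.
True-score variance = ρ_R + ρ_S + 2·0.27, so 0.850 = (0.91 + ρ_S + 0.54) / 2.540.
ρ_S = 0.850·2.540 − 0.91 − 0.54 = 0.709.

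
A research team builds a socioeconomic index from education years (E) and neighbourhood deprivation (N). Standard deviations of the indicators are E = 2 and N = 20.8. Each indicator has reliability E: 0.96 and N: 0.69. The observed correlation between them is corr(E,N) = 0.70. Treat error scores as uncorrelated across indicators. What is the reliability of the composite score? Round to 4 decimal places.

0.7287

Var(E+N) = 2² + 20.8² + 2·[2·20.8·0.70] = 436.64 + 58.24 = 494.88.
Because errors are independent across components, Cov(Tᵢ,Tⱼ) = Cov(Xᵢ,Xⱼ); the off-diagonal part of the true-score variance is the same as above.
True-score variance = [2²·0.96 + 20.8²·0.69] + 58.24 = 302.362 + 58.24 = 360.602.
Reliability = 360.602 / 494.88 = 0.7287.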